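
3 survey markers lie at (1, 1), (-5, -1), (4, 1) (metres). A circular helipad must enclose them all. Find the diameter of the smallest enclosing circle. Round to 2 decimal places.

9.22

Call the three points A, B, C in the order given.
Side lengths²: AB² = 40, AC² = 9, BC² = 85.
Since BC² = 85 ≥ 40 + 9 = 49, the angle opposite BC is not acute, so the smallest enclosing circle has BC as diameter.
Centre = midpoint of BC = (-0.5, 0), r² = 85/4 = 21.25.
Diameter = 2r = 2√(21.25) ≈ 9.22.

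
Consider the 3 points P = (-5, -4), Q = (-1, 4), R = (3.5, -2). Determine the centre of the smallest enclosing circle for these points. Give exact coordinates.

(-1.25, -0.875)

Side lengths²: PQ² = 80, PR² = 76.25, QR² = 56.25.
Since PQ² = 80 < 76.25 + 56.25 = 132.5, the triangle is acute, so the smallest enclosing circle is the circumcircle.
Circumcentre = (-1.25, -0.875), r² = 23.828125.
Centre = (-1.25, -0.875).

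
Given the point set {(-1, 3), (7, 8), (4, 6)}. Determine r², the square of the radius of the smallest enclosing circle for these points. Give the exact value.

Call the three points A, B, C in the order given.
Side lengths²: AB² = 89, AC² = 34, BC² = 13.
Since AB² = 89 ≥ 34 + 13 = 47, the angle opposite AB is not acute, so the smallest enclosing circle has AB as diameter.
Centre = midpoint of AB = (3, 5.5), r² = 89/4 = 22.25.

22.25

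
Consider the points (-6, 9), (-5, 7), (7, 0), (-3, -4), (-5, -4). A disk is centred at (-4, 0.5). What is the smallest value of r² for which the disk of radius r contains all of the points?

The required radius is the distance from (-4, 0.5) to the farthest point.
Squared distances: 76.25, 43.25, 121.25, 21.25, 21.25.
Maximum is 121.25, attained at (7, 0).

121.25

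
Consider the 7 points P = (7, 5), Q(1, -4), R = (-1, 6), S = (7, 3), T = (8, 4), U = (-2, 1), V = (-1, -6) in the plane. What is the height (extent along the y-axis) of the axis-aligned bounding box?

max y = 6, min y = -6, so height = 12.

12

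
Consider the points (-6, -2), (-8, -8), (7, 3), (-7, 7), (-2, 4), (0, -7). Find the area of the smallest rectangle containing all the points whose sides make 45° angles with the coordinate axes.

273

In coordinates u = x + y, v = x − y the rectangle is axis-aligned; the map (x,y)→(u,v) scales areas by 2.
u-values: -8, -16, 10, 0, 2, -7; range = 10 − (-16) = 26.
v-values: -4, 0, 4, -14, -6, 7; range = 7 − (-14) = 21.
Area = (26 × 21) / 2 = 273.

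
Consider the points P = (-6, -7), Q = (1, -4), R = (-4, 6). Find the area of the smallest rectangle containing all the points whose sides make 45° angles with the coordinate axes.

In coordinates u = x + y, v = x − y the rectangle is axis-aligned; the map (x,y)→(u,v) scales areas by 2.
u-values: -13, -3, 2; range = 2 − (-13) = 15.
v-values: 1, 5, -10; range = 5 − (-10) = 15.
Area = (15 × 15) / 2 = 112.5.

112.5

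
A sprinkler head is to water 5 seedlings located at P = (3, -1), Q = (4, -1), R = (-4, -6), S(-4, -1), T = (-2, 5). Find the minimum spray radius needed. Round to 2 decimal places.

5.74

The minimum enclosing circle is determined by three boundary points: Q, R, T.
Their circumcentre is (-45/26, -19/26) with r² = 11125/338.
The farthest remaining point P is at distance² 7589/338 ≤ 11125/338.
r = √(11125/338) ≈ 5.74.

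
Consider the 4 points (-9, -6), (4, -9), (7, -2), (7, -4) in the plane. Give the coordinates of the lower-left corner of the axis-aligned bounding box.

x-range [-9, 7], y-range [-9, -2].
The lower-left corner is (-9, -9).

(-9, -9)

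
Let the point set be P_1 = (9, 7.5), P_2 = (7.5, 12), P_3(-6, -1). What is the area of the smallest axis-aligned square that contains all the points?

225

The bounding box has width 15 and height 13.
An axis-aligned square enclosing the set must have side ≥ max(width, height).
So the minimum side is max(15, 13) = 15.
Area = 15² = 225.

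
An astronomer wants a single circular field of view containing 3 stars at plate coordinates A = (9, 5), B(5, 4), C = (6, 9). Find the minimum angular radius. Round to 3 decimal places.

2.766

Side lengths²: AB² = 17, AC² = 25, BC² = 26.
Since BC² = 26 < 25 + 17 = 42, the triangle is acute, so the smallest enclosing circle is the circumcircle.
Circumcentre = (249/38, 239/38), r² = 5525/722.
r = √(5525/722) ≈ 2.766.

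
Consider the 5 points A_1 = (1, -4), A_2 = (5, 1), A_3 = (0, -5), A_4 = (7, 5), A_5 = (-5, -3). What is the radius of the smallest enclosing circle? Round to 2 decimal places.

By Welzl's lemma the MEC is supported by two points (diametrically opposite) or three points (on a circumcircle).
The farthest pair is A_4–A_5 with squared distance 208. The circle on this segment as diameter has centre (1, 1) and r² = 208/4 = 52.
Check A_1: distance² to centre = 25 ≤ 52, so it lies inside.
All remaining points lie in this disk, and no smaller disk contains both endpoints, so this is the minimum enclosing circle.
r = √52 ≈ 7.21.

7.21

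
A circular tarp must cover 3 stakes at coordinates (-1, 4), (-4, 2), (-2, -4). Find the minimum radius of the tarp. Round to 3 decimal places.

Call the three points A, B, C in the order given.
Side lengths²: AB² = 13, AC² = 65, BC² = 40.
Since AC² = 65 ≥ 40 + 13 = 53, the angle opposite AC is not acute, so the smallest enclosing circle has AC as diameter.
Centre = midpoint of AC = (-1.5, 0), r² = 65/4 = 16.25.
r = √(16.25) ≈ 4.031.

4.031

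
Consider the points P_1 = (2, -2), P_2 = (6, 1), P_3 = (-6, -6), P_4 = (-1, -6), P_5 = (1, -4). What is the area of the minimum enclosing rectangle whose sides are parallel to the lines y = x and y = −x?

In coordinates u = x + y, v = x − y the rectangle is axis-aligned; the map (x,y)→(u,v) scales areas by 2.
u-values: 0, 7, -12, -7, -3; range = 7 − (-12) = 19.
v-values: 4, 5, 0, 5, 5; range = 5 − 0 = 5.
Area = (19 × 5) / 2 = 47.5.

47.5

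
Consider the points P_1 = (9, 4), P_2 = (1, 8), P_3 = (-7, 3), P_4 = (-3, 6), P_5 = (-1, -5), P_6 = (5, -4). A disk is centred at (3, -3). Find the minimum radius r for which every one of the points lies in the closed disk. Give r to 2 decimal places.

The required radius is the distance from (3, -3) to the farthest point.
Squared distances: 85, 125, 136, 117, 20, 5.
Maximum is 136, attained at P_3.
r = √136 ≈ 11.66.

11.66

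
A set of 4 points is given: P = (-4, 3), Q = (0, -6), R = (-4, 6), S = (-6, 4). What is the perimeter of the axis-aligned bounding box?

Width = max x − min x = 0 − (-6) = 6.
Height = max y − min y = 6 − (-6) = 12.
Perimeter = 2(6 + 12) = 36.

36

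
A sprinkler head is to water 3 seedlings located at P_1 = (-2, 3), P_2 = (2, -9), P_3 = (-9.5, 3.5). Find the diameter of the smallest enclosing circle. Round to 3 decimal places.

16.985

Side lengths²: P_1P_2² = 160, P_1P_3² = 56.5, P_2P_3² = 288.5.
Since P_2P_3² = 288.5 ≥ 160 + 56.5 = 216.5, the angle opposite P_2P_3 is not acute, so the smallest enclosing circle has P_2P_3 as diameter.
Centre = midpoint of P_2P_3 = (-3.75, -2.75), r² = 288.5/4 = 72.125.
Diameter = 2r = 2√(72.125) ≈ 16.985.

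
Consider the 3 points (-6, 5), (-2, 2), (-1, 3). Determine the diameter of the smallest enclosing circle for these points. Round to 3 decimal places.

Call the three points A, B, C in the order given.
Side lengths²: AB² = 25, AC² = 29, BC² = 2.
Since AC² = 29 ≥ 25 + 2 = 27, the angle opposite AC is not acute, so the smallest enclosing circle has AC as diameter.
Centre = midpoint of AC = (-3.5, 4), r² = 29/4 = 7.25.
Diameter = 2r = 2√(7.25) ≈ 5.385.

5.385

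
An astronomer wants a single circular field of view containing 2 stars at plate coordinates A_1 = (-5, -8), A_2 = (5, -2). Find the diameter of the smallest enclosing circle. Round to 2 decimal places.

The smallest circle enclosing two points has them as diameter endpoints.
Centre = midpoint = (0, -5); r² = |A_1A_2|²/4 = 136/4 = 34.
Diameter = 2r = 2√34 ≈ 11.66.

11.66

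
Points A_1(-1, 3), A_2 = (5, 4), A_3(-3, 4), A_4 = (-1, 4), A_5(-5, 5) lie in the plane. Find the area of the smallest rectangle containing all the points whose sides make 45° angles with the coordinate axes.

In coordinates u = x + y, v = x − y the rectangle is axis-aligned; the map (x,y)→(u,v) scales areas by 2.
u-values: 2, 9, 1, 3, 0; range = 9 − 0 = 9.
v-values: -4, 1, -7, -5, -10; range = 1 − (-10) = 11.
Area = (9 × 11) / 2 = 49.5.

49.5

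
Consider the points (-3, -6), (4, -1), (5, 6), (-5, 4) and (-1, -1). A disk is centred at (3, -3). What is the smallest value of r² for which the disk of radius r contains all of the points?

113

The required radius is the distance from (3, -3) to the farthest point.
Squared distances: 45, 5, 85, 113, 20.
Maximum is 113, attained at (-5, 4).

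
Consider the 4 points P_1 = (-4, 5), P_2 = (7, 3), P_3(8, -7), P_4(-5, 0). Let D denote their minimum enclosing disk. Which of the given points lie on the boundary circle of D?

P_1, P_3

The minimum enclosing circle of a finite set is fixed by two of the points (as a diameter) or three (as a circumcircle).
The farthest pair is P_1–P_3 with squared distance 288. The circle on this segment as diameter has centre (2, -1) and r² = 288/4 = 72.
Check P_2: distance² to centre = 41 ≤ 72, so it lies inside.
All remaining points lie in this disk, and no smaller disk contains both endpoints, so this is the minimum enclosing circle.
The points at distance exactly r from the centre are P_1, P_3 — 2 points.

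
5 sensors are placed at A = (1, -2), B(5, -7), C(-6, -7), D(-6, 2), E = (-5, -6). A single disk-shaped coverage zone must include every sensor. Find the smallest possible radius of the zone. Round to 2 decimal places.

By Welzl's lemma the MEC is supported by two points (diametrically opposite) or three points (on a circumcircle).
The farthest pair is B–D with squared distance 202. The circle on this segment as diameter has centre (-0.5, -2.5) and r² = 202/4 = 50.5.
Check A: distance² to centre = 2.5 ≤ 50.5, so it lies inside.
All remaining points lie in this disk, and no smaller disk contains both endpoints, so this is the minimum enclosing circle.
r = √(50.5) ≈ 7.11.

7.11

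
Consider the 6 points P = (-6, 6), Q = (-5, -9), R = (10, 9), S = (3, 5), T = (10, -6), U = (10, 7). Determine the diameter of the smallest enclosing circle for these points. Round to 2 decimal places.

23.43

A smallest enclosing disk is always determined by at most three of the input points on its boundary.
The farthest pair is Q–R with squared distance 549. The circle on this segment as diameter has centre (2.5, 0) and r² = 549/4 = 137.25.
Check P: distance² to centre = 108.25 ≤ 137.25, so it lies inside.
All remaining points lie in this disk, and no smaller disk contains both endpoints, so this is the minimum enclosing circle.
Diameter = 2r = 2√(137.25) ≈ 23.43.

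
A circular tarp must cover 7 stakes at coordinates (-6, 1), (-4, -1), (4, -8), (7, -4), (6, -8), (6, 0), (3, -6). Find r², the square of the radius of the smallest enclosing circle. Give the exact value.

56.25

The minimum enclosing circle of a finite set is fixed by two of the points (as a diameter) or three (as a circumcircle).
The farthest pair is (-6, 1)–(6, -8) with squared distance 225. The circle on this segment as diameter has centre (0, -3.5) and r² = 225/4 = 56.25.
Check (-4, -1): distance² to centre = 22.25 ≤ 56.25, so it lies inside.
All remaining points lie in this disk, and no smaller disk contains both endpoints, so this is the minimum enclosing circle.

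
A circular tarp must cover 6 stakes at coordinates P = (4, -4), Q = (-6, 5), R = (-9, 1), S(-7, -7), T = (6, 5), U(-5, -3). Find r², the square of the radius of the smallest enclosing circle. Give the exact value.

The farthest pair is S–T with squared distance 313. The circle on this segment as diameter has centre (-0.5, -1) and r² = 313/4 = 78.25.
Check P: distance² to centre = 29.25 ≤ 78.25, so it lies inside.
All remaining points lie in this disk, and no smaller disk contains both endpoints, so this is the minimum enclosing circle.

78.25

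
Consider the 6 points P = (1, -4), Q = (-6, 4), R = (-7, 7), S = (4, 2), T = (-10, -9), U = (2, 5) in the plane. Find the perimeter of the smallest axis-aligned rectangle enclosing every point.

60

Width = max x − min x = 4 − (-10) = 14.
Height = max y − min y = 7 − (-9) = 16.
Perimeter = 2(14 + 16) = 60.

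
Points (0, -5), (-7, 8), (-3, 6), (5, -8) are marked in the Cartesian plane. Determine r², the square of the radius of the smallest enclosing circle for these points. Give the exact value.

The minimum enclosing circle of a finite set is fixed by two of the points (as a diameter) or three (as a circumcircle).
The farthest pair is (-7, 8)–(5, -8) with squared distance 400. The circle on this segment as diameter has centre (-1, 0) and r² = 400/4 = 100.
Check (0, -5): distance² to centre = 26 ≤ 100, so it lies inside.
All remaining points lie in this disk, and no smaller disk contains both endpoints, so this is the minimum enclosing circle.

100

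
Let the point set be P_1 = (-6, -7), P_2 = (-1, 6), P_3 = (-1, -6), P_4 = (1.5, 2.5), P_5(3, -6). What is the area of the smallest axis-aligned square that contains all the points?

The bounding box has width 9 and height 13.
An axis-aligned square enclosing the set must have side ≥ max(width, height).
So the minimum side is max(9, 13) = 13.
Area = 13² = 169.

169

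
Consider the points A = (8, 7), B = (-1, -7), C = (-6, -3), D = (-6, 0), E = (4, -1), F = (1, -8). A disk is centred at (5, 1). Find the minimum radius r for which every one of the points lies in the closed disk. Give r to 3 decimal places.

The required radius is the distance from (5, 1) to the farthest point.
Squared distances: 45, 100, 137, 122, 5, 97.
Maximum is 137, attained at C.
r = √137 ≈ 11.705.

11.705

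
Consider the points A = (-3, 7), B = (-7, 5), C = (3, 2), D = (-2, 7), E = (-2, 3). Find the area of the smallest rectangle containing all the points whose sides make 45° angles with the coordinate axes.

In coordinates u = x + y, v = x − y the rectangle is axis-aligned; the map (x,y)→(u,v) scales areas by 2.
u-values: 4, -2, 5, 5, 1; range = 5 − (-2) = 7.
v-values: -10, -12, 1, -9, -5; range = 1 − (-12) = 13.
Area = (7 × 13) / 2 = 45.5.

45.5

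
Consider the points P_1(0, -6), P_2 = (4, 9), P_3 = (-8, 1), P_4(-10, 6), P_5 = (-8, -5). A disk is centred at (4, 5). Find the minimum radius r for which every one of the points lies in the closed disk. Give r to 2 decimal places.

15.62

The required radius is the distance from (4, 5) to the farthest point.
Squared distances: 137, 16, 160, 197, 244.
Maximum is 244, attained at P_5.
r = √244 ≈ 15.62.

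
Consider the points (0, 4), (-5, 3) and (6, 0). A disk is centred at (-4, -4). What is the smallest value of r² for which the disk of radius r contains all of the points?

116

The required radius is the distance from (-4, -4) to the farthest point.
Squared distances: 80, 50, 116.
Maximum is 116, attained at (6, 0).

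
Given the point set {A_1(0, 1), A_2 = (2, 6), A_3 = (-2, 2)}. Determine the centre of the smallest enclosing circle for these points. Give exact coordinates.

(1/6, 23/6)

Side lengths²: A_1A_2² = 29, A_1A_3² = 5, A_2A_3² = 32.
Since A_2A_3² = 32 < 29 + 5 = 34, the triangle is acute, so the smallest enclosing circle is the circumcircle.
Circumcentre = (1/6, 23/6), r² = 145/18.
Centre = (1/6, 23/6).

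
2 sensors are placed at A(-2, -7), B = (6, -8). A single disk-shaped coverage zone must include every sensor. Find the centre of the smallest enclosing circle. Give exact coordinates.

The smallest circle enclosing two points has them as diameter endpoints.
Centre = midpoint = (2, -7.5); r² = |AB|²/4 = 65/4 = 16.25.
Centre = (2, -7.5).

(2, -7.5)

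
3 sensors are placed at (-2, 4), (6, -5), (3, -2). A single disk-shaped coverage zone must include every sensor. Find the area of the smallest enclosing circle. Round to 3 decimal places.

Call the three points A, B, C in the order given.
Side lengths²: AB² = 145, AC² = 61, BC² = 18.
Since AB² = 145 ≥ 61 + 18 = 79, the angle opposite AB is not acute, so the smallest enclosing circle has AB as diameter.
Centre = midpoint of AB = (2, -0.5), r² = 145/4 = 36.25.
Area = π·r² = π·36.25 ≈ 113.883.

113.883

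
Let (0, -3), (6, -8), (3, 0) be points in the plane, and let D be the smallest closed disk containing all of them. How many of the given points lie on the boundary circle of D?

3

Call the three points A, B, C in the order given.
Side lengths²: AB² = 61, AC² = 18, BC² = 73.
Since BC² = 73 < 61 + 18 = 79, the triangle is acute, so the smallest enclosing circle is the circumcircle.
Circumcentre = (91/22, -91/22), r² = 4453/242.
The points at distance exactly r from the centre are (0, -3), (6, -8), (3, 0) — 3 points.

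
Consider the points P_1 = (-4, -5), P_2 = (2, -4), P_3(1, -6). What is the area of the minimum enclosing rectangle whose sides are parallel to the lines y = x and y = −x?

21

In coordinates u = x + y, v = x − y the rectangle is axis-aligned; the map (x,y)→(u,v) scales areas by 2.
u-values: -9, -2, -5; range = -2 − (-9) = 7.
v-values: 1, 6, 7; range = 7 − 1 = 6.
Area = (7 × 6) / 2 = 21.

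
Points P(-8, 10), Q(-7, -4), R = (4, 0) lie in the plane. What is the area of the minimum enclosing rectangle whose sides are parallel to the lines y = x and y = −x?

In coordinates u = x + y, v = x − y the rectangle is axis-aligned; the map (x,y)→(u,v) scales areas by 2.
u-values: 2, -11, 4; range = 4 − (-11) = 15.
v-values: -18, -3, 4; range = 4 − (-18) = 22.
Area = (15 × 22) / 2 = 165.

165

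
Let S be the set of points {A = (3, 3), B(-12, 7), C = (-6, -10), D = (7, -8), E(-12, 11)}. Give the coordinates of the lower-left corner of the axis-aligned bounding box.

(-12, -10)

x-range [-12, 7], y-range [-10, 11].
The lower-left corner is (-12, -10).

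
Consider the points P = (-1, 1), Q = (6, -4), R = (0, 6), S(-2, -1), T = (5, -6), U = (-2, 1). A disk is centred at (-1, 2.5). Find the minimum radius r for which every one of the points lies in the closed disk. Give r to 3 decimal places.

10.404

The required radius is the distance from (-1, 2.5) to the farthest point.
Squared distances: 2.25, 91.25, 13.25, 13.25, 108.25, 3.25.
Maximum is 108.25, attained at T.
r = √(108.25) ≈ 10.404.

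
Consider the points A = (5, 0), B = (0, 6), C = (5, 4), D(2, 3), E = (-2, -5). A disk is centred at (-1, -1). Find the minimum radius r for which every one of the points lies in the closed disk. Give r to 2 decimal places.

The required radius is the distance from (-1, -1) to the farthest point.
Squared distances: 37, 50, 61, 25, 17.
Maximum is 61, attained at C.
r = √61 ≈ 7.81.

7.81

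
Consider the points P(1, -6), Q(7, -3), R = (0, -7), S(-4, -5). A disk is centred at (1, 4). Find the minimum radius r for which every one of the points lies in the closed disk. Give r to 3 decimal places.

The required radius is the distance from (1, 4) to the farthest point.
Squared distances: 100, 85, 122, 106.
Maximum is 122, attained at R.
r = √122 ≈ 11.045.

11.045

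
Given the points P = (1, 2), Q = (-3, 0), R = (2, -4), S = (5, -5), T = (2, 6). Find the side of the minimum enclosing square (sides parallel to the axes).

The bounding box has width 8 and height 11.
An axis-aligned square enclosing the set must have side ≥ max(width, height).
So the minimum side is max(8, 11) = 11.

11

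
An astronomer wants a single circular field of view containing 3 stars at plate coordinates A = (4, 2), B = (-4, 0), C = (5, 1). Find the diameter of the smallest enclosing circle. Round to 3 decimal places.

Side lengths²: AB² = 68, AC² = 2, BC² = 82.
Since BC² = 82 ≥ 68 + 2 = 70, the angle opposite BC is not acute, so the smallest enclosing circle has BC as diameter.
Centre = midpoint of BC = (0.5, 0.5), r² = 82/4 = 20.5.
Diameter = 2r = 2√(20.5) ≈ 9.055.

9.055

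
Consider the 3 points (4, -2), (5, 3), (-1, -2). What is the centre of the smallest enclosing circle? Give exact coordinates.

(2, 0.5)

Call the three points A, B, C in the order given.
Side lengths²: AB² = 26, AC² = 25, BC² = 61.
Since BC² = 61 ≥ 26 + 25 = 51, the angle opposite BC is not acute, so the smallest enclosing circle has BC as diameter.
Centre = midpoint of BC = (2, 0.5), r² = 61/4 = 15.25.
Centre = (2, 0.5).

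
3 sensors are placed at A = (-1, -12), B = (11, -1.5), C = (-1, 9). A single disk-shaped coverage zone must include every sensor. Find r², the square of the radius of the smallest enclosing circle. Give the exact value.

112.2275390625

Side lengths²: AB² = 254.25, AC² = 441, BC² = 254.25.
Since AC² = 441 < 254.25 + 254.25 = 508.5, the triangle is acute, so the smallest enclosing circle is the circumcircle.
Circumcentre = (0.40625, -1.5), r² = 112.2275390625.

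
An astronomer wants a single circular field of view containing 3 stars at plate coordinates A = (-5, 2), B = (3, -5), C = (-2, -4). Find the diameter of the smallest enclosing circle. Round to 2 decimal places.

Side lengths²: AB² = 113, AC² = 45, BC² = 26.
Since AB² = 113 ≥ 45 + 26 = 71, the angle opposite AB is not acute, so the smallest enclosing circle has AB as diameter.
Centre = midpoint of AB = (-1, -1.5), r² = 113/4 = 28.25.
Diameter = 2r = 2√(28.25) ≈ 10.63.

10.63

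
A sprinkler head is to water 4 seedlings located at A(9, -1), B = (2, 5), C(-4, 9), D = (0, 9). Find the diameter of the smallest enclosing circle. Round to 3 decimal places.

16.401

The minimum enclosing circle of a finite set is fixed by two of the points (as a diameter) or three (as a circumcircle).
The farthest pair is A–C with squared distance 269. The circle on this segment as diameter has centre (2.5, 4) and r² = 269/4 = 67.25.
Check B: distance² to centre = 1.25 ≤ 67.25, so it lies inside.
All remaining points lie in this disk, and no smaller disk contains both endpoints, so this is the minimum enclosing circle.
Diameter = 2r = 2√(67.25) ≈ 16.401.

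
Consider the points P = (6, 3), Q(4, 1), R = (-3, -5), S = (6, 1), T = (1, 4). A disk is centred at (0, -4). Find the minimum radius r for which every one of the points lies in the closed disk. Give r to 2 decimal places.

The required radius is the distance from (0, -4) to the farthest point.
Squared distances: 85, 41, 10, 61, 65.
Maximum is 85, attained at P.
r = √85 ≈ 9.22.

9.22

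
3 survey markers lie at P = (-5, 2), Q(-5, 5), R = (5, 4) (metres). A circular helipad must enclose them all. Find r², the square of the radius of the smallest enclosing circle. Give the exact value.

Side lengths²: PQ² = 9, PR² = 104, QR² = 101.
Since PR² = 104 < 101 + 9 = 110, the triangle is acute, so the smallest enclosing circle is the circumcircle.
Circumcentre = (-0.1, 3.5), r² = 26.26.

26.26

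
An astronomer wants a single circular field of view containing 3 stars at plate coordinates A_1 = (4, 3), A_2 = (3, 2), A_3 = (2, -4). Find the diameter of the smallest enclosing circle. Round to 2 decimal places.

7.28

Side lengths²: A_1A_2² = 2, A_1A_3² = 53, A_2A_3² = 37.
Since A_1A_3² = 53 ≥ 37 + 2 = 39, the angle opposite A_1A_3 is not acute, so the smallest enclosing circle has A_1A_3 as diameter.
Centre = midpoint of A_1A_3 = (3, -0.5), r² = 53/4 = 13.25.
Diameter = 2r = 2√(13.25) ≈ 7.28.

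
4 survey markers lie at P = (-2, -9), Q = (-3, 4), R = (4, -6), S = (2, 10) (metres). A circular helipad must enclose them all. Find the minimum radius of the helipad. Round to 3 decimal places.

9.708

By Welzl's lemma the MEC is supported by two points (diametrically opposite) or three points (on a circumcircle).
The farthest pair is P–S with squared distance 377. The circle on this segment as diameter has centre (0, 0.5) and r² = 377/4 = 94.25.
Check Q: distance² to centre = 21.25 ≤ 94.25, so it lies inside.
All remaining points lie in this disk, and no smaller disk contains both endpoints, so this is the minimum enclosing circle.
r = √(94.25) ≈ 9.708.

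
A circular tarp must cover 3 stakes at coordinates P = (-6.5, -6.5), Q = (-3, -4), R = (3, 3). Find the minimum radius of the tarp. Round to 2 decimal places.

6.72

Side lengths²: PQ² = 18.5, PR² = 180.5, QR² = 85.
Since PR² = 180.5 ≥ 85 + 18.5 = 103.5, the angle opposite PR is not acute, so the smallest enclosing circle has PR as diameter.
Centre = midpoint of PR = (-1.75, -1.75), r² = 180.5/4 = 45.125.
r = √(45.125) ≈ 6.72.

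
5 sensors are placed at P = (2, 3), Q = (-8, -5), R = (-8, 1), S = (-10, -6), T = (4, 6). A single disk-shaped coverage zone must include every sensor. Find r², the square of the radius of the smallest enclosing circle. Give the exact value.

By Welzl's lemma the MEC is supported by two points (diametrically opposite) or three points (on a circumcircle).
The farthest pair is S–T with squared distance 340. The circle on this segment as diameter has centre (-3, 0) and r² = 340/4 = 85.
Check P: distance² to centre = 34 ≤ 85, so it lies inside.
All remaining points lie in this disk, and no smaller disk contains both endpoints, so this is the minimum enclosing circle.

85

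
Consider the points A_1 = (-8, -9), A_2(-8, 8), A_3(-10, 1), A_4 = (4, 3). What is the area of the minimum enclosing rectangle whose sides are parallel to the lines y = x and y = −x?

In coordinates u = x + y, v = x − y the rectangle is axis-aligned; the map (x,y)→(u,v) scales areas by 2.
u-values: -17, 0, -9, 7; range = 7 − (-17) = 24.
v-values: 1, -16, -11, 1; range = 1 − (-16) = 17.
Area = (24 × 17) / 2 = 204.

204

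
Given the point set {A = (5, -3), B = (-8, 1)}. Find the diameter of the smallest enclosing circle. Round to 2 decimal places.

The smallest circle enclosing two points has them as diameter endpoints.
Centre = midpoint = (-1.5, -1); r² = |AB|²/4 = 185/4 = 46.25.
Diameter = 2r = 2√(46.25) ≈ 13.60.

13.60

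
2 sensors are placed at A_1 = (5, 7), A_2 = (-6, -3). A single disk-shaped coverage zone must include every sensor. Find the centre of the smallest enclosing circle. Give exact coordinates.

(-0.5, 2)

The smallest circle enclosing two points has them as diameter endpoints.
Centre = midpoint = (-0.5, 2); r² = |A_1A_2|²/4 = 221/4 = 55.25.
Centre = (-0.5, 2).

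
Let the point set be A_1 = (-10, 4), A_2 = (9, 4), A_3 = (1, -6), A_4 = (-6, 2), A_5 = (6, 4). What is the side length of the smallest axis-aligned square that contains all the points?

The bounding box has width 19 and height 10.
An axis-aligned square enclosing the set must have side ≥ max(width, height).
So the minimum side is max(19, 10) = 19.

19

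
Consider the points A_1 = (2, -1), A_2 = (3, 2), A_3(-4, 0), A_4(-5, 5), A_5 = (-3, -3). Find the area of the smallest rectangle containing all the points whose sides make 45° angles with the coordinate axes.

71.5

In coordinates u = x + y, v = x − y the rectangle is axis-aligned; the map (x,y)→(u,v) scales areas by 2.
u-values: 1, 5, -4, 0, -6; range = 5 − (-6) = 11.
v-values: 3, 1, -4, -10, 0; range = 3 − (-10) = 13.
Area = (11 × 13) / 2 = 71.5.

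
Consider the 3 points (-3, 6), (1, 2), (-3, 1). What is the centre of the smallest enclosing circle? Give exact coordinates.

Call the three points A, B, C in the order given.
Side lengths²: AB² = 32, AC² = 25, BC² = 17.
Since AB² = 32 < 25 + 17 = 42, the triangle is acute, so the smallest enclosing circle is the circumcircle.
Circumcentre = (-1.5, 3.5), r² = 8.5.
Centre = (-1.5, 3.5).

(-1.5, 3.5)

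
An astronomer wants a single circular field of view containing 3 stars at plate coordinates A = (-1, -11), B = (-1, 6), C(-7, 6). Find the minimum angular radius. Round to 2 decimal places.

9.01

Side lengths²: AB² = 289, AC² = 325, BC² = 36.
Since AC² = 325 ≥ 289 + 36 = 325, the angle opposite AC is not acute, so the smallest enclosing circle has AC as diameter.
Centre = midpoint of AC = (-4, -2.5), r² = 325/4 = 81.25.
r = √(81.25) ≈ 9.01.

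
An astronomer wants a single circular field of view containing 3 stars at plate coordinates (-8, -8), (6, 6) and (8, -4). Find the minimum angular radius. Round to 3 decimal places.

9.899

Call the three points A, B, C in the order given.
Side lengths²: AB² = 392, AC² = 272, BC² = 104.
Since AB² = 392 ≥ 272 + 104 = 376, the angle opposite AB is not acute, so the smallest enclosing circle has AB as diameter.
Centre = midpoint of AB = (-1, -1), r² = 392/4 = 98.
r = √98 ≈ 9.899.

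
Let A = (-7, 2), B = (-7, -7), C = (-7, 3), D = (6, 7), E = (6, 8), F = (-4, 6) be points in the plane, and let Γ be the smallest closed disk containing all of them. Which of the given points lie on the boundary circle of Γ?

By Welzl's lemma the MEC is supported by two points (diametrically opposite) or three points (on a circumcircle).
The farthest pair is B–E with squared distance 394. The circle on this segment as diameter has centre (-0.5, 0.5) and r² = 394/4 = 98.5.
Check A: distance² to centre = 44.5 ≤ 98.5, so it lies inside.
All remaining points lie in this disk, and no smaller disk contains both endpoints, so this is the minimum enclosing circle.
The points at distance exactly r from the centre are B, E — 2 points.

B, E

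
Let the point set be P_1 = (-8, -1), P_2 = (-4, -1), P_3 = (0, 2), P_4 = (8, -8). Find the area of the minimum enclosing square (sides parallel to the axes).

256

The bounding box has width 16 and height 10.
An axis-aligned square enclosing the set must have side ≥ max(width, height).
So the minimum side is max(16, 10) = 16.
Area = 16² = 256.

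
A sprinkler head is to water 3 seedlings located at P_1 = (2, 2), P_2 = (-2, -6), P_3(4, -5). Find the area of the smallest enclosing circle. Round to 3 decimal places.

63.643

Side lengths²: P_1P_2² = 80, P_1P_3² = 53, P_2P_3² = 37.
Since P_1P_2² = 80 < 53 + 37 = 90, the triangle is acute, so the smallest enclosing circle is the circumcircle.
Circumcentre = (5/11, -49/22), r² = 9805/484.
Area = π·r² = π·9805/484 ≈ 63.643.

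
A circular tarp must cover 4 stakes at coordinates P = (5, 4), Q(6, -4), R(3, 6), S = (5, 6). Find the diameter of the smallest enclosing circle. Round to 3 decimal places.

The farthest pair is Q–R with squared distance 109. The circle on this segment as diameter has centre (4.5, 1) and r² = 109/4 = 27.25.
Check P: distance² to centre = 9.25 ≤ 27.25, so it lies inside.
All remaining points lie in this disk, and no smaller disk contains both endpoints, so this is the minimum enclosing circle.
Diameter = 2r = 2√(27.25) ≈ 10.440.

10.440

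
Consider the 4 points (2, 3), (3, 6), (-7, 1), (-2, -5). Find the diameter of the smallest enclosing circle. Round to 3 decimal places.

The minimum enclosing circle is determined by three boundary points: (3, 6), (-7, 1), (-2, -5).
Their circumcentre is (-27/34, 37/34) with r² = 22265/578.
The farthest remaining point (2, 3) is at distance² 6625/578 ≤ 22265/578.
Diameter = 2r = 2√(22265/578) ≈ 12.413.

12.413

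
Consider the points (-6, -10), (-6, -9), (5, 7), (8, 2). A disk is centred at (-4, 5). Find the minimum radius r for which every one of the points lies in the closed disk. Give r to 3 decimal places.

The required radius is the distance from (-4, 5) to the farthest point.
Squared distances: 229, 200, 85, 153.
Maximum is 229, attained at (-6, -10).
r = √229 ≈ 15.133.

15.133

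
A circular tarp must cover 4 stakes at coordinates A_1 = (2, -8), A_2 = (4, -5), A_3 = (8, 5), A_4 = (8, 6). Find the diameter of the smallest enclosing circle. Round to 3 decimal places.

By Welzl's lemma the MEC is supported by two points (diametrically opposite) or three points (on a circumcircle).
The farthest pair is A_1–A_4 with squared distance 232. The circle on this segment as diameter has centre (5, -1) and r² = 232/4 = 58.
Check A_2: distance² to centre = 17 ≤ 58, so it lies inside.
All remaining points lie in this disk, and no smaller disk contains both endpoints, so this is the minimum enclosing circle.
Diameter = 2r = 2√58 ≈ 15.232.

15.232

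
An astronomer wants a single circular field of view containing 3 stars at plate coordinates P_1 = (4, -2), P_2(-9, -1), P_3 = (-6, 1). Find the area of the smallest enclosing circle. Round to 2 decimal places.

Side lengths²: P_1P_2² = 170, P_1P_3² = 109, P_2P_3² = 13.
Since P_1P_2² = 170 ≥ 109 + 13 = 122, the angle opposite P_1P_2 is not acute, so the smallest enclosing circle has P_1P_2 as diameter.
Centre = midpoint of P_1P_2 = (-2.5, -1.5), r² = 170/4 = 42.5.
Area = π·r² = π·42.5 ≈ 133.52.

133.52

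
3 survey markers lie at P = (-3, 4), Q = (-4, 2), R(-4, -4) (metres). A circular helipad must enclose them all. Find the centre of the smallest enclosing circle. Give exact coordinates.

Side lengths²: PQ² = 5, PR² = 65, QR² = 36.
Since PR² = 65 ≥ 36 + 5 = 41, the angle opposite PR is not acute, so the smallest enclosing circle has PR as diameter.
Centre = midpoint of PR = (-3.5, 0), r² = 65/4 = 16.25.
Centre = (-3.5, 0).

(-3.5, 0)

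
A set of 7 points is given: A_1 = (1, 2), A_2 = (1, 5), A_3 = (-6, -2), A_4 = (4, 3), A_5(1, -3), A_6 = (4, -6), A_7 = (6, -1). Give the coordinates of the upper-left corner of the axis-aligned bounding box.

x-range [-6, 6], y-range [-6, 5].
The upper-left corner is (-6, 5).

(-6, 5)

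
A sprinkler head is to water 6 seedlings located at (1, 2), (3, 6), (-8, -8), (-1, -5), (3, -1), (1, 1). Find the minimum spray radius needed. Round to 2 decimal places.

8.90

A smallest enclosing disk is always determined by at most three of the input points on its boundary.
The farthest pair is (3, 6)–(-8, -8) with squared distance 317. The circle on this segment as diameter has centre (-2.5, -1) and r² = 317/4 = 79.25.
Check (1, 2): distance² to centre = 21.25 ≤ 79.25, so it lies inside.
All remaining points lie in this disk, and no smaller disk contains both endpoints, so this is the minimum enclosing circle.
r = √(79.25) ≈ 8.90.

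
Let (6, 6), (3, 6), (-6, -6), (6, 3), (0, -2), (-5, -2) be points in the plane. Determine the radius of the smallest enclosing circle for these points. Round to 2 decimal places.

The farthest pair is (6, 6)–(-6, -6) with squared distance 288. The circle on this segment as diameter has centre (0, 0) and r² = 288/4 = 72.
Check (3, 6): distance² to centre = 45 ≤ 72, so it lies inside.
All remaining points lie in this disk, and no smaller disk contains both endpoints, so this is the minimum enclosing circle.
r = √72 ≈ 8.49.

8.49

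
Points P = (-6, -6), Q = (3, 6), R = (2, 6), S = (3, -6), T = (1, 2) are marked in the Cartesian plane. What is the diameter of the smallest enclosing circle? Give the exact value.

15

By Welzl's lemma the MEC is supported by two points (diametrically opposite) or three points (on a circumcircle).
The farthest pair is P–Q with squared distance 225. The circle on this segment as diameter has centre (-1.5, 0) and r² = 225/4 = 56.25.
Check R: distance² to centre = 48.25 ≤ 56.25, so it lies inside.
All remaining points lie in this disk, and no smaller disk contains both endpoints, so this is the minimum enclosing circle.
Diameter = 2r = 2√(56.25) = 15.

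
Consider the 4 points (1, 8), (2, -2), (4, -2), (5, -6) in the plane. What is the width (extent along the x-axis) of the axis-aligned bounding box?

4

max x = 5, min x = 1, so width = 4.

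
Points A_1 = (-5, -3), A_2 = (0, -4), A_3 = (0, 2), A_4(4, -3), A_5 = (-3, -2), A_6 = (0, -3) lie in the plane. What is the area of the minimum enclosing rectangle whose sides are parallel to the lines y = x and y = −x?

In coordinates u = x + y, v = x − y the rectangle is axis-aligned; the map (x,y)→(u,v) scales areas by 2.
u-values: -8, -4, 2, 1, -5, -3; range = 2 − (-8) = 10.
v-values: -2, 4, -2, 7, -1, 3; range = 7 − (-2) = 9.
Area = (10 × 9) / 2 = 45.

45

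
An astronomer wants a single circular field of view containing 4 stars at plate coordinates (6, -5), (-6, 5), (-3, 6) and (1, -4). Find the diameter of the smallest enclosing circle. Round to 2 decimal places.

By Welzl's lemma the MEC is supported by two points (diametrically opposite) or three points (on a circumcircle).
The farthest pair is (6, -5)–(-6, 5) with squared distance 244. The circle on this segment as diameter has centre (0, 0) and r² = 244/4 = 61.
Check (-3, 6): distance² to centre = 45 ≤ 61, so it lies inside.
All remaining points lie in this disk, and no smaller disk contains both endpoints, so this is the minimum enclosing circle.
Diameter = 2r = 2√61 ≈ 15.62.

15.62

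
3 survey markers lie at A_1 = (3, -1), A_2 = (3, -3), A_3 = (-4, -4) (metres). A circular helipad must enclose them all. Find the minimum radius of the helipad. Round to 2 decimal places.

3.81

Side lengths²: A_1A_2² = 4, A_1A_3² = 58, A_2A_3² = 50.
Since A_1A_3² = 58 ≥ 50 + 4 = 54, the angle opposite A_1A_3 is not acute, so the smallest enclosing circle has A_1A_3 as diameter.
Centre = midpoint of A_1A_3 = (-0.5, -2.5), r² = 58/4 = 14.5.
r = √(14.5) ≈ 3.81.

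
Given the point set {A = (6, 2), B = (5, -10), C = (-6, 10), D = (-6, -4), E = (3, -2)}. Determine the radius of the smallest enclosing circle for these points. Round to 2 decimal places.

11.41

By Welzl's lemma the MEC is supported by two points (diametrically opposite) or three points (on a circumcircle).
The farthest pair is B–C with squared distance 521. The circle on this segment as diameter has centre (-0.5, 0) and r² = 521/4 = 130.25.
Check A: distance² to centre = 46.25 ≤ 130.25, so it lies inside.
All remaining points lie in this disk, and no smaller disk contains both endpoints, so this is the minimum enclosing circle.
r = √(130.25) ≈ 11.41.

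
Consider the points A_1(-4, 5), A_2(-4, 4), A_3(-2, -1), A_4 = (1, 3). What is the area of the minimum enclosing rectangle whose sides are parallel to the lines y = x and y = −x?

In coordinates u = x + y, v = x − y the rectangle is axis-aligned; the map (x,y)→(u,v) scales areas by 2.
u-values: 1, 0, -3, 4; range = 4 − (-3) = 7.
v-values: -9, -8, -1, -2; range = -1 − (-9) = 8.
Area = (7 × 8) / 2 = 28.

28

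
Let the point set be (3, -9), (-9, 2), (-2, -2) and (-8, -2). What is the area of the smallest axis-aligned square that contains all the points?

The bounding box has width 12 and height 11.
An axis-aligned square enclosing the set must have side ≥ max(width, height).
So the minimum side is max(12, 11) = 12.
Area = 12² = 144.

144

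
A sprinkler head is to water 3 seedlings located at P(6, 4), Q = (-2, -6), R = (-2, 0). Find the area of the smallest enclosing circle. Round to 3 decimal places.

128.805

Side lengths²: PQ² = 164, PR² = 80, QR² = 36.
Since PQ² = 164 ≥ 80 + 36 = 116, the angle opposite PQ is not acute, so the smallest enclosing circle has PQ as diameter.
Centre = midpoint of PQ = (2, -1), r² = 164/4 = 41.
Area = π·r² = π·41 ≈ 128.805.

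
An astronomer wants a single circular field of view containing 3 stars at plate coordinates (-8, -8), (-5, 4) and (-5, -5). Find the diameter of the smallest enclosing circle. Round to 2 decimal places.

12.37

Call the three points A, B, C in the order given.
Side lengths²: AB² = 153, AC² = 18, BC² = 81.
Since AB² = 153 ≥ 81 + 18 = 99, the angle opposite AB is not acute, so the smallest enclosing circle has AB as diameter.
Centre = midpoint of AB = (-6.5, -2), r² = 153/4 = 38.25.
Diameter = 2r = 2√(38.25) ≈ 12.37.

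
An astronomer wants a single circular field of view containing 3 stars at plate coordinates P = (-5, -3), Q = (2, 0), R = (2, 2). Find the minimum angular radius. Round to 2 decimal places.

4.30

Side lengths²: PQ² = 58, PR² = 74, QR² = 4.
Since PR² = 74 ≥ 58 + 4 = 62, the angle opposite PR is not acute, so the smallest enclosing circle has PR as diameter.
Centre = midpoint of PR = (-1.5, -0.5), r² = 74/4 = 18.5.
r = √(18.5) ≈ 4.30.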